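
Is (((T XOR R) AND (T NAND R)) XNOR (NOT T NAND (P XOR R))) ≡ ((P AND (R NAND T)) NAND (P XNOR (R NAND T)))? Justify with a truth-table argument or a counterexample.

No. Counterexample: with P=0, R=0, T=0, Expression 1 = 0 but Expression 2 = 1.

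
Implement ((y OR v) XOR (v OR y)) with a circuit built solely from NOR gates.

((((((y NOR v) NOR (y NOR v)) NOR ((v NOR y) NOR (v NOR y))) NOR (((y NOR v) NOR (y NOR v)) NOR ((v NOR y) NOR (v NOR y)))) NOR ((((y NOR v) NOR (y NOR v)) NOR ((v NOR y) NOR (v NOR y))) NOR (((y NOR v) NOR (y NOR v)) NOR ((v NOR y) NOR (v NOR y))))) NOR ((((((y NOR v) NOR (y NOR v)) NOR ((y NOR v) NOR (y NOR v))) NOR (((v NOR y) NOR (v NOR y)) NOR ((v NOR y) NOR (v NOR y)))) NOR ((((y NOR v) NOR (y NOR v)) NOR ((y NOR v) NOR (y NOR v))) NOR (((v NOR y) NOR (v NOR y)) NOR ((v NOR y) NOR (v NOR y))))) NOR (((((y NOR v) NOR (y NOR v)) NOR ((y NOR v) NOR (y NOR v))) NOR (((v NOR y) NOR (v NOR y)) NOR ((v NOR y) NOR (v NOR y)))) NOR ((((y NOR v) NOR (y NOR v)) NOR ((y NOR v) NOR (y NOR v))) NOR (((v NOR y) NOR (v NOR y)) NOR ((v NOR y) NOR (v NOR y)))))))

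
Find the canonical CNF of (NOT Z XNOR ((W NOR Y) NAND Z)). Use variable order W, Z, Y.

(W OR NOT Z OR NOT Y) AND (NOT W OR NOT Z OR Y) AND (NOT W OR NOT Z OR NOT Y)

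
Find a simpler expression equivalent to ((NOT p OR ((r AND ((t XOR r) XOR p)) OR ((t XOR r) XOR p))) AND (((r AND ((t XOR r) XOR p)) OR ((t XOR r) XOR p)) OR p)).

By distribution ((E OR v) AND (E OR NOT v) = E) then absorption (E OR (E AND v) = E):
= ((t XOR r) XOR p)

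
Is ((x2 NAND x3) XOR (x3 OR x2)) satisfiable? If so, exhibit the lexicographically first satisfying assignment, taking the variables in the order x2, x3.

x2=0, x3=0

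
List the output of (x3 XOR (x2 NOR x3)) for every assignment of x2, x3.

x2 | x3 | Output
----------------
0 | 0 | 1
0 | 1 | 1
1 | 0 | 0
1 | 1 | 1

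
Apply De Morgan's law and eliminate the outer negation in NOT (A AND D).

NOT A OR NOT D
De Morgan's: NOT(AND of terms) = OR of negations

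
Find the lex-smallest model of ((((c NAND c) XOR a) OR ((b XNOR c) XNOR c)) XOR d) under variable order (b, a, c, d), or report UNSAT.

b=0, a=0, c=0, d=0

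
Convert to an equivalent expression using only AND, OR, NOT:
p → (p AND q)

NOT p OR (p AND q)
(Implication elimination: A → B = NOT A OR B)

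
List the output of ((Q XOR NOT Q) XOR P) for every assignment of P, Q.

P | Q | Output
--------------
0 | 0 | 1
0 | 1 | 1
1 | 0 | 0
1 | 1 | 0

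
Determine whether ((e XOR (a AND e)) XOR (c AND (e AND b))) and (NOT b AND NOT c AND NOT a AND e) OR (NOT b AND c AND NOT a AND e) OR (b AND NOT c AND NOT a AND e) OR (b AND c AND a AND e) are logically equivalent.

Yes, they are equivalent — the two output columns agree on all 16 assignments:
b | c | a | e | Expression 1 | Expression 2
-------------------------------------------
0 | 0 | 0 | 0 | 0 | 0
0 | 0 | 0 | 1 | 1 | 1
0 | 0 | 1 | 0 | 0 | 0
0 | 0 | 1 | 1 | 0 | 0
0 | 1 | 0 | 0 | 0 | 0
0 | 1 | 0 | 1 | 1 | 1
0 | 1 | 1 | 0 | 0 | 0
0 | 1 | 1 | 1 | 0 | 0
1 | 0 | 0 | 0 | 0 | 0
1 | 0 | 0 | 1 | 1 | 1
1 | 0 | 1 | 0 | 0 | 0
1 | 0 | 1 | 1 | 0 | 0
1 | 1 | 0 | 0 | 0 | 0
1 | 1 | 0 | 1 | 0 | 0
1 | 1 | 1 | 0 | 0 | 0
1 | 1 | 1 | 1 | 1 | 1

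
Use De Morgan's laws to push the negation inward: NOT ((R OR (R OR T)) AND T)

NOT (R OR (R OR T)) OR NOT T
De Morgan's: NOT(AND of terms) = OR of negations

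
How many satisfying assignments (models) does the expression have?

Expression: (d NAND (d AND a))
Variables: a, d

Satisfying assignments: (0,0), (0,1), (1,0)
Count: 3 out of 4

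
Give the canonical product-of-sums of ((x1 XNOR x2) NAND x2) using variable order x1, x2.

ΠM(3) = (NOT x1 OR NOT x2)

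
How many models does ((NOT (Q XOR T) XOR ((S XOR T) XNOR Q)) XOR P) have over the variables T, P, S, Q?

Satisfying assignments: (0,0,1,0), (0,0,1,1), (0,1,0,0), (0,1,0,1), (1,0,1,0), (1,0,1,1), (1,1,0,0), (1,1,0,1)
Count: 8 out of 16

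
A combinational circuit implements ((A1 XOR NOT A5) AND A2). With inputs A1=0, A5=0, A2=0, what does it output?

Substituting: ((0 XOR NOT 0) AND 0)
= 0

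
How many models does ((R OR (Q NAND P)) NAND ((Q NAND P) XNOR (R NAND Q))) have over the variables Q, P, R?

Satisfying assignments: (1,0,1), (1,1,0)
Count: 2 out of 8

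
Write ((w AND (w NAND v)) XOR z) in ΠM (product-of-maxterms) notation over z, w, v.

ΠM(0, 1, 3, 6) = (z OR w OR v) AND (z OR w OR NOT v) AND (z OR NOT w OR NOT v) AND (NOT z OR NOT w OR v)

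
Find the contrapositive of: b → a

Contrapositive: NOT a → NOT b
Note: A statement and its contrapositive are logically equivalent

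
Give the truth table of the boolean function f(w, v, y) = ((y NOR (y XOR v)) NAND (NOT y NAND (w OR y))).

w | v | y | Output
------------------
0 | 0 | 0 | 0
0 | 0 | 1 | 1
0 | 1 | 0 | 1
0 | 1 | 1 | 1
1 | 0 | 0 | 1
1 | 0 | 1 | 1
1 | 1 | 0 | 1
1 | 1 | 1 | 1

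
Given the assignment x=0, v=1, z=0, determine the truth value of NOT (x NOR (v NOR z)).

Substituting: NOT (0 NOR (1 NOR 0))
= 0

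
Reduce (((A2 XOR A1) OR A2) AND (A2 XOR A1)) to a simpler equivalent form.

By absorption (E AND (E OR v) = E):
= (A2 XOR A1)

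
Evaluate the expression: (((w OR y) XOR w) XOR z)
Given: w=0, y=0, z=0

Substituting: (((0 OR 0) XOR 0) XOR 0)
= 0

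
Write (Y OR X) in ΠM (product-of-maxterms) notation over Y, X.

ΠM(0) = (Y OR X)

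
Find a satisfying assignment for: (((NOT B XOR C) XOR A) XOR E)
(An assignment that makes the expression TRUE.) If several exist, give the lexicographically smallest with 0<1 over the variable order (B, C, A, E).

B=0, C=0, A=0, E=0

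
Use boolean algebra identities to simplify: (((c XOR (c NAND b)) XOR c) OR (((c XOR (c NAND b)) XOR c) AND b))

By absorption (E OR (E AND v) = E) then XOR self-cancellation ((E XOR v) XOR v = E):
= (c NAND b)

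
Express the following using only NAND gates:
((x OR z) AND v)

((((x NAND x) NAND (z NAND z)) NAND v) NAND (((x NAND x) NAND (z NAND z)) NAND v))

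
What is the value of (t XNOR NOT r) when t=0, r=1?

Substituting: (0 XNOR NOT 1)
= 1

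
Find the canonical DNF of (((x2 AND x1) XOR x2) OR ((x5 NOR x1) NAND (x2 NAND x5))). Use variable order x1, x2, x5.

(NOT x1 AND NOT x2 AND x5) OR (NOT x1 AND x2 AND NOT x5) OR (NOT x1 AND x2 AND x5) OR (x1 AND NOT x2 AND NOT x5) OR (x1 AND NOT x2 AND x5) OR (x1 AND x2 AND NOT x5) OR (x1 AND x2 AND x5)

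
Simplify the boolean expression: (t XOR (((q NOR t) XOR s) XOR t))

By XOR self-cancellation ((E XOR v) XOR v = E):
= ((q NOR t) XOR s)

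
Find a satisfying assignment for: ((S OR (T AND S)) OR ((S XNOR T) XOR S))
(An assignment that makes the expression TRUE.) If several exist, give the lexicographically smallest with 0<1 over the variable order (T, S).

T=0, S=0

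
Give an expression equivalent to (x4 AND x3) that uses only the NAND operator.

((x4 NAND x3) NAND (x4 NAND x3))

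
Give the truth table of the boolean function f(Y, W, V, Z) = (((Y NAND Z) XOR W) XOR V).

Y | W | V | Z | Output
----------------------
0 | 0 | 0 | 0 | 1
0 | 0 | 0 | 1 | 1
0 | 0 | 1 | 0 | 0
0 | 0 | 1 | 1 | 0
0 | 1 | 0 | 0 | 0
0 | 1 | 0 | 1 | 0
0 | 1 | 1 | 0 | 1
0 | 1 | 1 | 1 | 1
1 | 0 | 0 | 0 | 1
1 | 0 | 0 | 1 | 0
1 | 0 | 1 | 0 | 0
1 | 0 | 1 | 1 | 1
1 | 1 | 0 | 0 | 0
1 | 1 | 0 | 1 | 1
1 | 1 | 1 | 0 | 1
1 | 1 | 1 | 1 | 0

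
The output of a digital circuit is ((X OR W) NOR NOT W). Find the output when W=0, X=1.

Substituting: ((1 OR 0) NOR NOT 0)
= 0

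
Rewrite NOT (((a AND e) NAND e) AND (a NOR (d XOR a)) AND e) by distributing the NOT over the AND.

NOT ((a AND e) NAND e) OR NOT (a NOR (d XOR a)) OR NOT e
De Morgan's: NOT(AND of terms) = OR of negations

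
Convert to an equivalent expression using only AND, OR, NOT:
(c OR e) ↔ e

((c OR e) AND e) OR (NOT (c OR e) AND NOT e)
(Biconditional = both true or both false)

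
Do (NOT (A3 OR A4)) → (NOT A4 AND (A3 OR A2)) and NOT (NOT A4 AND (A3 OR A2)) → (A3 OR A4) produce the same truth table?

Yes, Contrapositive is always equivalent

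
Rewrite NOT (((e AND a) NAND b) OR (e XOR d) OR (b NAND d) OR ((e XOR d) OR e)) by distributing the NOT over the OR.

NOT ((e AND a) NAND b) AND NOT (e XOR d) AND NOT (b NAND d) AND NOT ((e XOR d) OR e)
De Morgan's: NOT(OR of terms) = AND of negations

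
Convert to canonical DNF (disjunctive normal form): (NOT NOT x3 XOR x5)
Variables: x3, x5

(NOT x3 AND x5) OR (x3 AND NOT x5)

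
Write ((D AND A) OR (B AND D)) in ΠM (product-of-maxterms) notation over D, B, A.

ΠM(0, 1, 2, 3, 4) = (D OR B OR A) AND (D OR B OR NOT A) AND (D OR NOT B OR A) AND (D OR NOT B OR NOT A) AND (NOT D OR B OR A)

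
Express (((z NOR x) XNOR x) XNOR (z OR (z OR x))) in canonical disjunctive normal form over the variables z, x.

(NOT z AND NOT x) OR (z AND NOT x)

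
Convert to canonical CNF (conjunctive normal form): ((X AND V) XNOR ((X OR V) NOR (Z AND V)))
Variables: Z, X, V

(Z OR X OR V) AND (Z OR NOT X OR NOT V) AND (NOT Z OR X OR V) AND (NOT Z OR NOT X OR NOT V)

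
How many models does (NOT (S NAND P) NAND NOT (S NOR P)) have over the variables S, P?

Satisfying assignments: (0,0), (0,1), (1,0)
Count: 3 out of 4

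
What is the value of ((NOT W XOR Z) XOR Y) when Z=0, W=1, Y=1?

Substituting: ((NOT 1 XOR 0) XOR 1)
= 1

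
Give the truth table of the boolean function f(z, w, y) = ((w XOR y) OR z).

z | w | y | Output
------------------
0 | 0 | 0 | 0
0 | 0 | 1 | 1
0 | 1 | 0 | 1
0 | 1 | 1 | 0
1 | 0 | 0 | 1
1 | 0 | 1 | 1
1 | 1 | 0 | 1
1 | 1 | 1 | 1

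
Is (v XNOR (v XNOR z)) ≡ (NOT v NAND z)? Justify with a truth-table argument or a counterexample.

No. Counterexample: with v=0, z=0, Expression 1 = 0 but Expression 2 = 1.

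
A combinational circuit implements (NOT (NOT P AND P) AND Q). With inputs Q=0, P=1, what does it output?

Substituting: (NOT (NOT 1 AND 1) AND 0)
= 0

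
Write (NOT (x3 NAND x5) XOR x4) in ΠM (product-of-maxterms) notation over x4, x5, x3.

ΠM(0, 1, 2, 7) = (x4 OR x5 OR x3) AND (x4 OR x5 OR NOT x3) AND (x4 OR NOT x5 OR x3) AND (NOT x4 OR NOT x5 OR NOT x3)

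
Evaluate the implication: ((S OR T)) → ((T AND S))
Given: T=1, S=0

Antecedent ((S OR T)) = 1; consequent ((T AND S)) = 0.
1 → 0 = 0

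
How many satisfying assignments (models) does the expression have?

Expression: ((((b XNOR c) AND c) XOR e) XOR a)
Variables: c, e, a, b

Satisfying assignments: (0,0,1,0), (0,0,1,1), (0,1,0,0), (0,1,0,1), (1,0,0,1), (1,0,1,0), (1,1,0,0), (1,1,1,1)
Count: 8 out of 16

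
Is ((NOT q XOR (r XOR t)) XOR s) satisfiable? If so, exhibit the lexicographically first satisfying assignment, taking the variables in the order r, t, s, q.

r=0, t=0, s=0, q=0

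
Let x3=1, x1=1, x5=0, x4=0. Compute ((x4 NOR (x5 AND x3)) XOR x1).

Substituting: ((0 NOR (0 AND 1)) XOR 1)
= 0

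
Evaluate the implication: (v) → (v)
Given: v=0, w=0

Antecedent (v) = 0; consequent (v) = 0.
0 → 0 = 1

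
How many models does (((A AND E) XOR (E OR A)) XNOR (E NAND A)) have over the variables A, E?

Satisfying assignments: (0,1), (1,0), (1,1)
Count: 3 out of 4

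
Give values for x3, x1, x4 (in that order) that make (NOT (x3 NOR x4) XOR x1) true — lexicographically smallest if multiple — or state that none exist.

x3=0, x1=0, x4=1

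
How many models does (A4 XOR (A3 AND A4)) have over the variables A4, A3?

Satisfying assignments: (1,0)
Count: 1 out of 4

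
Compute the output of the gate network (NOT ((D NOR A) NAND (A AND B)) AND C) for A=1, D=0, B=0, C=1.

Substituting: (NOT ((0 NOR 1) NAND (1 AND 0)) AND 1)
= 0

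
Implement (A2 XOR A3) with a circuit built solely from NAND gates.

((A2 NAND (A2 NAND A3)) NAND (A3 NAND (A2 NAND A3)))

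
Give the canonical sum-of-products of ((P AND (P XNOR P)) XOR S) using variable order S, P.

Σm(1, 2) = (NOT S AND P) OR (S AND NOT P)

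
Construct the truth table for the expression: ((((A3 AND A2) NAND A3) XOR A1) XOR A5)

A3 | A2 | A1 | A5 | Output
--------------------------
0 | 0 | 0 | 0 | 1
0 | 0 | 0 | 1 | 0
0 | 0 | 1 | 0 | 0
0 | 0 | 1 | 1 | 1
0 | 1 | 0 | 0 | 1
0 | 1 | 0 | 1 | 0
0 | 1 | 1 | 0 | 0
0 | 1 | 1 | 1 | 1
1 | 0 | 0 | 0 | 1
1 | 0 | 0 | 1 | 0
1 | 0 | 1 | 0 | 0
1 | 0 | 1 | 1 | 1
1 | 1 | 0 | 0 | 0
1 | 1 | 0 | 1 | 1
1 | 1 | 1 | 0 | 1
1 | 1 | 1 | 1 | 0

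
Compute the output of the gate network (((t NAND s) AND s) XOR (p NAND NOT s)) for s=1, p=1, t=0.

Substituting: (((0 NAND 1) AND 1) XOR (1 NAND NOT 1))
= 0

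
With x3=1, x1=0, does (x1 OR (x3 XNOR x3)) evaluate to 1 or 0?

Substituting: (0 OR (1 XNOR 1))
= 1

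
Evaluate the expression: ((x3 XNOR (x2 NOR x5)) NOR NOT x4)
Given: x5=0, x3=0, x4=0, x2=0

Substituting: ((0 XNOR (0 NOR 0)) NOR NOT 0)
= 0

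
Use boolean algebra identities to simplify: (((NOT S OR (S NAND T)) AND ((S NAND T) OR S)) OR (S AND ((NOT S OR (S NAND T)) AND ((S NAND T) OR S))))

By absorption (E OR (E AND v) = E) then distribution ((E OR v) AND (E OR NOT v) = E):
= (S NAND T)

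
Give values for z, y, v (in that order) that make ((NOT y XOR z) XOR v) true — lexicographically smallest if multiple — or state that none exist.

z=0, y=0, v=0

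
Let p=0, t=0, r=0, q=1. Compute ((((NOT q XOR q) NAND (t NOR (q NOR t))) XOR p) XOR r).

Substituting: ((((NOT 1 XOR 1) NAND (0 NOR (1 NOR 0))) XOR 0) XOR 0)
= 0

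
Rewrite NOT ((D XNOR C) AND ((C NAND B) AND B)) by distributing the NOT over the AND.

NOT (D XNOR C) OR NOT ((C NAND B) AND B)
De Morgan's: NOT(AND of terms) = OR of negations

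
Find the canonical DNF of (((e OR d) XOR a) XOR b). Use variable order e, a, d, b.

(NOT e AND NOT a AND NOT d AND b) OR (NOT e AND NOT a AND d AND NOT b) OR (NOT e AND a AND NOT d AND NOT b) OR (NOT e AND a AND d AND b) OR (e AND NOT a AND NOT d AND NOT b) OR (e AND NOT a AND d AND NOT b) OR (e AND a AND NOT d AND b) OR (e AND a AND d AND b)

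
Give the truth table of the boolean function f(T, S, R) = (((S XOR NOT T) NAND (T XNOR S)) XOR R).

T | S | R | Output
------------------
0 | 0 | 0 | 0
0 | 0 | 1 | 1
0 | 1 | 0 | 1
0 | 1 | 1 | 0
1 | 0 | 0 | 1
1 | 0 | 1 | 0
1 | 1 | 0 | 0
1 | 1 | 1 | 1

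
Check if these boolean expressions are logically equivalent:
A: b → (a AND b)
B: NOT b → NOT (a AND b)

No, Inverse is not equivalent to original (counterexample: a=0, b=1)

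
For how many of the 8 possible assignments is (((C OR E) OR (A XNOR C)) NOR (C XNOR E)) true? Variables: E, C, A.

No assignment satisfies the expression.
Count: 0 out of 8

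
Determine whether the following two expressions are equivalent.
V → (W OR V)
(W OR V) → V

No, Converse is not equivalent to original (counterexample: V=0, W=1)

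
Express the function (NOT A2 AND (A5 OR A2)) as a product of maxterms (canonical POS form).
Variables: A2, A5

ΠM(0, 2, 3) = (A2 OR A5) AND (NOT A2 OR A5) AND (NOT A2 OR NOT A5)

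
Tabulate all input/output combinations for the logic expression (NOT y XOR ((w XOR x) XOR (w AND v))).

x | v | w | y | Output
----------------------
0 | 0 | 0 | 0 | 1
0 | 0 | 0 | 1 | 0
0 | 0 | 1 | 0 | 0
0 | 0 | 1 | 1 | 1
0 | 1 | 0 | 0 | 1
0 | 1 | 0 | 1 | 0
0 | 1 | 1 | 0 | 1
0 | 1 | 1 | 1 | 0
1 | 0 | 0 | 0 | 0
1 | 0 | 0 | 1 | 1
1 | 0 | 1 | 0 | 1
1 | 0 | 1 | 1 | 0
1 | 1 | 0 | 0 | 0
1 | 1 | 0 | 1 | 1
1 | 1 | 1 | 0 | 0
1 | 1 | 1 | 1 | 1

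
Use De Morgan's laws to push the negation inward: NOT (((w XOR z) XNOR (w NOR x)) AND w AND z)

NOT ((w XOR z) XNOR (w NOR x)) OR NOT w OR NOT z
De Morgan's: NOT(AND of terms) = OR of negations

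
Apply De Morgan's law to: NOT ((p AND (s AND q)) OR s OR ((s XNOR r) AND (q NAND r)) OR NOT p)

NOT (p AND (s AND q)) AND NOT s AND NOT ((s XNOR r) AND (q NAND r)) AND p
De Morgan's: NOT(OR of terms) = AND of negations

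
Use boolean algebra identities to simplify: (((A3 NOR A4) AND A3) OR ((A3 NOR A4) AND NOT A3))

By distribution ((E AND v) OR (E AND NOT v) = E):
= (A3 NOR A4)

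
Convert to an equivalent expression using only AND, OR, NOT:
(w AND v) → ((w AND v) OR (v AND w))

NOT (w AND v) OR ((w AND v) OR (v AND w))
(Implication elimination: A → B = NOT A OR B)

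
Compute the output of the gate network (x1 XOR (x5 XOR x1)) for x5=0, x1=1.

Substituting: (1 XOR (0 XOR 1))
= 0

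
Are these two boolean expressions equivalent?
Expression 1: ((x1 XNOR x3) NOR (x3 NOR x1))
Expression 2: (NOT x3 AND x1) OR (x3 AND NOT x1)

Yes, they are equivalent — the two output columns agree on all 4 assignments:
x3 | x1 | Expression 1 | Expression 2
-------------------------------------
0 | 0 | 0 | 0
0 | 1 | 1 | 1
1 | 0 | 1 | 1
1 | 1 | 0 | 0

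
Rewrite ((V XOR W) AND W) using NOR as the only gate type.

((((((V NOR W) NOR (V NOR W)) NOR ((V NOR W) NOR (V NOR W))) NOR ((((V NOR V) NOR (W NOR W)) NOR ((V NOR V) NOR (W NOR W))) NOR (((V NOR V) NOR (W NOR W)) NOR ((V NOR V) NOR (W NOR W))))) NOR ((((V NOR W) NOR (V NOR W)) NOR ((V NOR W) NOR (V NOR W))) NOR ((((V NOR V) NOR (W NOR W)) NOR ((V NOR V) NOR (W NOR W))) NOR (((V NOR V) NOR (W NOR W)) NOR ((V NOR V) NOR (W NOR W)))))) NOR (W NOR W))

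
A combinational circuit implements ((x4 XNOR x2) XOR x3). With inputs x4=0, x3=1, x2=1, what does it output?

Substituting: ((0 XNOR 1) XOR 1)
= 1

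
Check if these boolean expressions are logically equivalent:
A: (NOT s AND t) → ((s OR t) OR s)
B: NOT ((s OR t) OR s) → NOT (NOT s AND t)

Yes, Contrapositive is always equivalent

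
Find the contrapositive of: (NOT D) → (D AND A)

Contrapositive: NOT (D AND A) → D
Note: A statement and its contrapositive are logically equivalent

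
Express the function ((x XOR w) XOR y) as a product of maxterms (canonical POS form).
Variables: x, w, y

ΠM(0, 3, 5, 6) = (x OR w OR y) AND (x OR NOT w OR NOT y) AND (NOT x OR w OR NOT y) AND (NOT x OR NOT w OR y)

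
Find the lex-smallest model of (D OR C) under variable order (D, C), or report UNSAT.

D=0, C=1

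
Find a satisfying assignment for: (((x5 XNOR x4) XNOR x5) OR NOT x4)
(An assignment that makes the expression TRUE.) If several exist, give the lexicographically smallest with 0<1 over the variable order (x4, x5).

x4=0, x5=0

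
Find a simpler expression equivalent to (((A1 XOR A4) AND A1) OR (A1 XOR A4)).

By absorption (E OR (E AND v) = E):
= (A1 XOR A4)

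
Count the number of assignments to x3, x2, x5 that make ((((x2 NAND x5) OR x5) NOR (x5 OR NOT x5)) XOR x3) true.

Satisfying assignments: (1,0,0), (1,0,1), (1,1,0), (1,1,1)
Count: 4 out of 8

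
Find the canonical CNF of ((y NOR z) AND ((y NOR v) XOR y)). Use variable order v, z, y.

(v OR z OR NOT y) AND (v OR NOT z OR y) AND (v OR NOT z OR NOT y) AND (NOT v OR z OR y) AND (NOT v OR z OR NOT y) AND (NOT v OR NOT z OR y) AND (NOT v OR NOT z OR NOT y)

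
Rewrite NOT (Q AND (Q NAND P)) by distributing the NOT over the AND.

NOT Q OR NOT (Q NAND P)
De Morgan's: NOT(AND of terms) = OR of negations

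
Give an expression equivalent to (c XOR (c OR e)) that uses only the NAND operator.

((c NAND (c NAND ((c NAND c) NAND (e NAND e)))) NAND (((c NAND c) NAND (e NAND e)) NAND (c NAND ((c NAND c) NAND (e NAND e)))))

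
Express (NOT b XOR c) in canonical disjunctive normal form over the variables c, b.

(NOT c AND NOT b) OR (c AND b)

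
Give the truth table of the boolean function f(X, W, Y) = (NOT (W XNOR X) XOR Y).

X | W | Y | Output
------------------
0 | 0 | 0 | 0
0 | 0 | 1 | 1
0 | 1 | 0 | 1
0 | 1 | 1 | 0
1 | 0 | 0 | 1
1 | 0 | 1 | 0
1 | 1 | 0 | 0
1 | 1 | 1 | 1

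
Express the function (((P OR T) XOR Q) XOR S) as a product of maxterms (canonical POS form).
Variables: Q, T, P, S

ΠM(0, 3, 5, 7, 9, 10, 12, 14) = (Q OR T OR P OR S) AND (Q OR T OR NOT P OR NOT S) AND (Q OR NOT T OR P OR NOT S) AND (Q OR NOT T OR NOT P OR NOT S) AND (NOT Q OR T OR P OR NOT S) AND (NOT Q OR T OR NOT P OR S) AND (NOT Q OR NOT T OR P OR S) AND (NOT Q OR NOT T OR NOT P OR S)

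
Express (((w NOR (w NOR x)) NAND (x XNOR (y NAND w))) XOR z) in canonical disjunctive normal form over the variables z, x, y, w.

(NOT z AND NOT x AND NOT y AND NOT w) OR (NOT z AND NOT x AND NOT y AND w) OR (NOT z AND NOT x AND y AND NOT w) OR (NOT z AND NOT x AND y AND w) OR (NOT z AND x AND NOT y AND w) OR (NOT z AND x AND y AND w) OR (z AND x AND NOT y AND NOT w) OR (z AND x AND y AND NOT w)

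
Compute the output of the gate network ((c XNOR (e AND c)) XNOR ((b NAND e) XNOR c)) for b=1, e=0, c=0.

Substituting: ((0 XNOR (0 AND 0)) XNOR ((1 NAND 0) XNOR 0))
= 0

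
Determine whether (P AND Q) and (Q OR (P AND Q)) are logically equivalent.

No. Counterexample: with P=0, Q=1, Expression 1 = 0 but Expression 2 = 1.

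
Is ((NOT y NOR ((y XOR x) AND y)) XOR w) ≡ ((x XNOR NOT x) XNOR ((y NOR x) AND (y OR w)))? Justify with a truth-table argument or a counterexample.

No. Counterexample: with y=0, x=0, w=0, Expression 1 = 0 but Expression 2 = 1.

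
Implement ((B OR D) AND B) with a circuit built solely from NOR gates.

((((B NOR D) NOR (B NOR D)) NOR ((B NOR D) NOR (B NOR D))) NOR (B NOR B))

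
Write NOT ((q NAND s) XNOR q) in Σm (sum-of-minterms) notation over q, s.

Σm(0, 1, 3) = (NOT q AND NOT s) OR (NOT q AND s) OR (q AND s)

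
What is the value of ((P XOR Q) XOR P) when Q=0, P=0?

Substituting: ((0 XOR 0) XOR 0)
= 0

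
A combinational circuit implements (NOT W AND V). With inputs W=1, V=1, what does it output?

Substituting: (NOT 1 AND 1)
= 0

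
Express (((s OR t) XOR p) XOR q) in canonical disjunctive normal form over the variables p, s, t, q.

(NOT p AND NOT s AND NOT t AND q) OR (NOT p AND NOT s AND t AND NOT q) OR (NOT p AND s AND NOT t AND NOT q) OR (NOT p AND s AND t AND NOT q) OR (p AND NOT s AND NOT t AND NOT q) OR (p AND NOT s AND t AND q) OR (p AND s AND NOT t AND q) OR (p AND s AND t AND q)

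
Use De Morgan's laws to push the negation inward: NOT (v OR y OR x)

NOT v AND NOT y AND NOT x
De Morgan's: NOT(OR of terms) = AND of negations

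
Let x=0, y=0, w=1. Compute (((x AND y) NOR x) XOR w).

Substituting: (((0 AND 0) NOR 0) XOR 1)
= 0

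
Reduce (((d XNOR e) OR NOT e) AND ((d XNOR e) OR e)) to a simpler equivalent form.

By distribution ((E OR v) AND (E OR NOT v) = E):
= (d XNOR e)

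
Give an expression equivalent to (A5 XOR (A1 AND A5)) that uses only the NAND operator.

((A5 NAND (A5 NAND ((A1 NAND A5) NAND (A1 NAND A5)))) NAND (((A1 NAND A5) NAND (A1 NAND A5)) NAND (A5 NAND ((A1 NAND A5) NAND (A1 NAND A5)))))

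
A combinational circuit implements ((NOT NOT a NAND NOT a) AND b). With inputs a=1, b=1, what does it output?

Substituting: ((NOT NOT 1 NAND NOT 1) AND 1)
= 1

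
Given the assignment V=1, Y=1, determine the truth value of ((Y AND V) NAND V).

Substituting: ((1 AND 1) NAND 1)
= 0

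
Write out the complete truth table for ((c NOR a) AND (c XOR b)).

b | a | c | Output
------------------
0 | 0 | 0 | 0
0 | 0 | 1 | 0
0 | 1 | 0 | 0
0 | 1 | 1 | 0
1 | 0 | 0 | 1
1 | 0 | 1 | 0
1 | 1 | 0 | 0
1 | 1 | 1 | 0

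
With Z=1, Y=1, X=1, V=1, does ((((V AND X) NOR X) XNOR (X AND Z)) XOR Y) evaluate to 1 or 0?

Substituting: ((((1 AND 1) NOR 1) XNOR (1 AND 1)) XOR 1)
= 1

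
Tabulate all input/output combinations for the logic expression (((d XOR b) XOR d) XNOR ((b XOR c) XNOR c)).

d | c | b | Output
------------------
0 | 0 | 0 | 0
0 | 0 | 1 | 0
0 | 1 | 0 | 0
0 | 1 | 1 | 0
1 | 0 | 0 | 0
1 | 0 | 1 | 0
1 | 1 | 0 | 0
1 | 1 | 1 | 0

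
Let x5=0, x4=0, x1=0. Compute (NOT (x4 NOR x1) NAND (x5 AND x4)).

Substituting: (NOT (0 NOR 0) NAND (0 AND 0))
= 1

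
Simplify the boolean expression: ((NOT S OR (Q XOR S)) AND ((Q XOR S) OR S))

By distribution ((E OR v) AND (E OR NOT v) = E):
= (Q XOR S)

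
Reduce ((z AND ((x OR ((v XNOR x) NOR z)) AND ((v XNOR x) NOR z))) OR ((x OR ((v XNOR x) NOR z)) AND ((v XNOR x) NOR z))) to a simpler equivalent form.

By absorption (E OR (E AND v) = E) then absorption (E AND (E OR v) = E):
= ((v XNOR x) NOR z)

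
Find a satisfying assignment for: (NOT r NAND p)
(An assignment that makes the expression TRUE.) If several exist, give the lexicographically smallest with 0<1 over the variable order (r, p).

r=0, p=0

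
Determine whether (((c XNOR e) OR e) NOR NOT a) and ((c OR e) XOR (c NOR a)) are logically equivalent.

No. Counterexample: with e=0, a=0, c=0, Expression 1 = 0 but Expression 2 = 1.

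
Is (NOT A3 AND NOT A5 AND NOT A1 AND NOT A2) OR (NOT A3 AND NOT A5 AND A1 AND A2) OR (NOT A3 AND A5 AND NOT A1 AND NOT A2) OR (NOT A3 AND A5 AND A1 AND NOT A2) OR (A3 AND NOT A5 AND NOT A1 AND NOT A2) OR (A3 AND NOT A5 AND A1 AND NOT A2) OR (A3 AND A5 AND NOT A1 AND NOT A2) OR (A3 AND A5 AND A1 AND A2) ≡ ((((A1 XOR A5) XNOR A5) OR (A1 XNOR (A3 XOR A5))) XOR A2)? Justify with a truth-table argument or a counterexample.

Yes, they are equivalent — the two output columns agree on all 16 assignments:
A3 | A5 | A1 | A2 | Expression 1 | Expression 2
-----------------------------------------------
0 | 0 | 0 | 0 | 1 | 1
0 | 0 | 0 | 1 | 0 | 0
0 | 0 | 1 | 0 | 0 | 0
0 | 0 | 1 | 1 | 1 | 1
0 | 1 | 0 | 0 | 1 | 1
0 | 1 | 0 | 1 | 0 | 0
0 | 1 | 1 | 0 | 1 | 1
0 | 1 | 1 | 1 | 0 | 0
1 | 0 | 0 | 0 | 1 | 1
1 | 0 | 0 | 1 | 0 | 0
1 | 0 | 1 | 0 | 1 | 1
1 | 0 | 1 | 1 | 0 | 0
1 | 1 | 0 | 0 | 1 | 1
1 | 1 | 0 | 1 | 0 | 0
1 | 1 | 1 | 0 | 0 | 0
1 | 1 | 1 | 1 | 1 | 1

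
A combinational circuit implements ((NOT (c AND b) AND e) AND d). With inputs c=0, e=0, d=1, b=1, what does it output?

Substituting: ((NOT (0 AND 1) AND 0) AND 1)
= 0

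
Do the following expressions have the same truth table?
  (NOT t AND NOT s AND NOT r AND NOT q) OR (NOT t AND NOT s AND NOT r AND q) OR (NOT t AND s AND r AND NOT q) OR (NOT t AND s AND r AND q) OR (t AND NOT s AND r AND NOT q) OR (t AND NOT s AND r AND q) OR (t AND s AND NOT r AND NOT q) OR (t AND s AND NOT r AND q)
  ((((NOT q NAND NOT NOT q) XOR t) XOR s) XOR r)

Yes, they are equivalent — the two output columns agree on all 16 assignments:
t | s | r | q | Expression 1 | Expression 2
-------------------------------------------
0 | 0 | 0 | 0 | 1 | 1
0 | 0 | 0 | 1 | 1 | 1
0 | 0 | 1 | 0 | 0 | 0
0 | 0 | 1 | 1 | 0 | 0
0 | 1 | 0 | 0 | 0 | 0
0 | 1 | 0 | 1 | 0 | 0
0 | 1 | 1 | 0 | 1 | 1
0 | 1 | 1 | 1 | 1 | 1
1 | 0 | 0 | 0 | 0 | 0
1 | 0 | 0 | 1 | 0 | 0
1 | 0 | 1 | 0 | 1 | 1
1 | 0 | 1 | 1 | 1 | 1
1 | 1 | 0 | 0 | 1 | 1
1 | 1 | 0 | 1 | 1 | 1
1 | 1 | 1 | 0 | 0 | 0
1 | 1 | 1 | 1 | 0 | 0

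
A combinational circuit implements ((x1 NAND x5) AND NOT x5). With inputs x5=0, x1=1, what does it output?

Substituting: ((1 NAND 0) AND NOT 0)
= 1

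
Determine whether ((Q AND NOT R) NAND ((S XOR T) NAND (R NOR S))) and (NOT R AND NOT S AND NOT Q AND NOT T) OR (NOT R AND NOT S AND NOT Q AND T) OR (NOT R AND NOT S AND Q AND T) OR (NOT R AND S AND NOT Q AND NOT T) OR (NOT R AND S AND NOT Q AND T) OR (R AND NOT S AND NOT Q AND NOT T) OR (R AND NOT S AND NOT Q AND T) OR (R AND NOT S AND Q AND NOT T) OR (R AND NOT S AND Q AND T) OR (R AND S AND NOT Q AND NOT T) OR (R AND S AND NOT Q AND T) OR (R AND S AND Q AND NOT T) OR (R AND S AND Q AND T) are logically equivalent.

Yes, they are equivalent — the two output columns agree on all 16 assignments:
R | S | Q | T | Expression 1 | Expression 2
-------------------------------------------
0 | 0 | 0 | 0 | 1 | 1
0 | 0 | 0 | 1 | 1 | 1
0 | 0 | 1 | 0 | 0 | 0
0 | 0 | 1 | 1 | 1 | 1
0 | 1 | 0 | 0 | 1 | 1
0 | 1 | 0 | 1 | 1 | 1
0 | 1 | 1 | 0 | 0 | 0
0 | 1 | 1 | 1 | 0 | 0
1 | 0 | 0 | 0 | 1 | 1
1 | 0 | 0 | 1 | 1 | 1
1 | 0 | 1 | 0 | 1 | 1
1 | 0 | 1 | 1 | 1 | 1
1 | 1 | 0 | 0 | 1 | 1
1 | 1 | 0 | 1 | 1 | 1
1 | 1 | 1 | 0 | 1 | 1
1 | 1 | 1 | 1 | 1 | 1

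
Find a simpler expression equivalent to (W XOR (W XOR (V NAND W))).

By XOR self-cancellation ((E XOR v) XOR v = E):
= (V NAND W)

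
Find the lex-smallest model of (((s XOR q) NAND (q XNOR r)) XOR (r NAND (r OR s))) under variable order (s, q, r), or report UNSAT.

s=0, q=0, r=1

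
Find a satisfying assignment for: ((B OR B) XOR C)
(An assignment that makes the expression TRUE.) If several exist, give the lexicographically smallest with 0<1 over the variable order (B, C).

B=0, C=1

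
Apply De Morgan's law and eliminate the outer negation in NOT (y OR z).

NOT y AND NOT z
De Morgan's: NOT(OR of terms) = AND of negations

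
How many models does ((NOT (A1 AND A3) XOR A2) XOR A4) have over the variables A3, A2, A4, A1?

Satisfying assignments: (0,0,0,0), (0,0,0,1), (0,1,1,0), (0,1,1,1), (1,0,0,0), (1,0,1,1), (1,1,0,1), (1,1,1,0)
Count: 8 out of 16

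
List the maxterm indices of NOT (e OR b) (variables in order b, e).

ΠM(1, 2, 3) = (b OR NOT e) AND (NOT b OR e) AND (NOT b OR NOT e)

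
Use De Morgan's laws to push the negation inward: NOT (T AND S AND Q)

NOT T OR NOT S OR NOT Q
De Morgan's: NOT(AND of terms) = OR of negations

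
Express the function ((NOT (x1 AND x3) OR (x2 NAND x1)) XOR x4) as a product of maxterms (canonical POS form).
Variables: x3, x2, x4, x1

ΠM(2, 3, 6, 7, 10, 11, 13, 14) = (x3 OR x2 OR NOT x4 OR x1) AND (x3 OR x2 OR NOT x4 OR NOT x1) AND (x3 OR NOT x2 OR NOT x4 OR x1) AND (x3 OR NOT x2 OR NOT x4 OR NOT x1) AND (NOT x3 OR x2 OR NOT x4 OR x1) AND (NOT x3 OR x2 OR NOT x4 OR NOT x1) AND (NOT x3 OR NOT x2 OR x4 OR NOT x1) AND (NOT x3 OR NOT x2 OR NOT x4 OR x1)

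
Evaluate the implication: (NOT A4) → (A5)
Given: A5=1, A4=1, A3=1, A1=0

Antecedent (NOT A4) = 0; consequent (A5) = 1.
0 → 1 = 1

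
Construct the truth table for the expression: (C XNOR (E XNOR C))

E | C | Output
--------------
0 | 0 | 0
0 | 1 | 0
1 | 0 | 1
1 | 1 | 1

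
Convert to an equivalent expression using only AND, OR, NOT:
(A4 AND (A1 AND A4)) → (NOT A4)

NOT (A4 AND (A1 AND A4)) OR (NOT A4)
(Implication elimination: A → B = NOT A OR B)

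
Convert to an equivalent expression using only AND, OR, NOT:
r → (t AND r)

NOT r OR (t AND r)
(Implication elimination: A → B = NOT A OR B)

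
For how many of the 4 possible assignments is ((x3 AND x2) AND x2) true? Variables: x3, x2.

Satisfying assignments: (1,1)
Count: 1 out of 4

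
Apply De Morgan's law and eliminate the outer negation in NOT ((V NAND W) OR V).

NOT (V NAND W) AND NOT V
De Morgan's: NOT(OR of terms) = AND of negations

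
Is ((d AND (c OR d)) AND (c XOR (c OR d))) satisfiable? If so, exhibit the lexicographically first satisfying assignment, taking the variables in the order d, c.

d=1, c=0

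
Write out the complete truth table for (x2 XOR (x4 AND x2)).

x2 | x4 | Output
----------------
0 | 0 | 0
0 | 1 | 0
1 | 0 | 1
1 | 1 | 0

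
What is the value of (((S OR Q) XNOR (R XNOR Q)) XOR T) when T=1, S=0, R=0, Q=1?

Substituting: (((0 OR 1) XNOR (0 XNOR 1)) XOR 1)
= 1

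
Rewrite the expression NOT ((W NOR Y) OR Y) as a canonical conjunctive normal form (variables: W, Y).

(W OR Y) AND (W OR NOT Y) AND (NOT W OR NOT Y)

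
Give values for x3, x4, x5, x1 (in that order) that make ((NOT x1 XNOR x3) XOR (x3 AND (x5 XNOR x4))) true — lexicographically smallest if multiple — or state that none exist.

x3=0, x4=0, x5=0, x1=1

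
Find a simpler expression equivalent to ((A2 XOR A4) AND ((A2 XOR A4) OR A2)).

By absorption (E AND (E OR v) = E):
= (A2 XOR A4)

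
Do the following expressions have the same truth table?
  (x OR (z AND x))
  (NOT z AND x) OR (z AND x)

Yes, they are equivalent — the two output columns agree on all 4 assignments:
z | x | Expression 1 | Expression 2
-----------------------------------
0 | 0 | 0 | 0
0 | 1 | 1 | 1
1 | 0 | 0 | 0
1 | 1 | 1 | 1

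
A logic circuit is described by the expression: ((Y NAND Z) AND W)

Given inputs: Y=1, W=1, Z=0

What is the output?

Substituting: ((1 NAND 0) AND 1)
= 1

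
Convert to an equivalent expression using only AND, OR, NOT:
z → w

NOT z OR w
(Implication elimination: A → B = NOT A OR B)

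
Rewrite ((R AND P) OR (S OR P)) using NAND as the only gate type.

((((R NAND P) NAND (R NAND P)) NAND ((R NAND P) NAND (R NAND P))) NAND (((S NAND S) NAND (P NAND P)) NAND ((S NAND S) NAND (P NAND P))))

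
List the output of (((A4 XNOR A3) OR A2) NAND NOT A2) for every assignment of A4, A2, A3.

A4 | A2 | A3 | Output
---------------------
0 | 0 | 0 | 0
0 | 0 | 1 | 1
0 | 1 | 0 | 1
0 | 1 | 1 | 1
1 | 0 | 0 | 1
1 | 0 | 1 | 0
1 | 1 | 0 | 1
1 | 1 | 1 | 1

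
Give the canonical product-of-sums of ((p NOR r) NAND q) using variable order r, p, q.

ΠM(1) = (r OR p OR NOT q)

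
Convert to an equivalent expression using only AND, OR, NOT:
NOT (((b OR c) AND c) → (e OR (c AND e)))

((b OR c) AND c) AND NOT (e OR (c AND e))
(Negated implication: NOT(A → B) = A AND NOT B)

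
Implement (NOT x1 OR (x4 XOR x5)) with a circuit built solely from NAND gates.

(((x1 NAND x1) NAND (x1 NAND x1)) NAND (((x4 NAND (x4 NAND x5)) NAND (x5 NAND (x4 NAND x5))) NAND ((x4 NAND (x4 NAND x5)) NAND (x5 NAND (x4 NAND x5)))))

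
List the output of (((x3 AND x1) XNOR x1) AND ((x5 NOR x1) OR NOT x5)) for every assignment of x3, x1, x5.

x3 | x1 | x5 | Output
---------------------
0 | 0 | 0 | 1
0 | 0 | 1 | 0
0 | 1 | 0 | 0
0 | 1 | 1 | 0
1 | 0 | 0 | 1
1 | 0 | 1 | 0
1 | 1 | 0 | 1
1 | 1 | 1 | 0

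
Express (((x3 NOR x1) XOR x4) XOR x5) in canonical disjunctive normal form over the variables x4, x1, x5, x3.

(NOT x4 AND NOT x1 AND NOT x5 AND NOT x3) OR (NOT x4 AND NOT x1 AND x5 AND x3) OR (NOT x4 AND x1 AND x5 AND NOT x3) OR (NOT x4 AND x1 AND x5 AND x3) OR (x4 AND NOT x1 AND NOT x5 AND x3) OR (x4 AND NOT x1 AND x5 AND NOT x3) OR (x4 AND x1 AND NOT x5 AND NOT x3) OR (x4 AND x1 AND NOT x5 AND x3)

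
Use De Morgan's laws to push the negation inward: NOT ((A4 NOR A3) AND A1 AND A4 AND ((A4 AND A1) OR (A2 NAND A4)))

NOT (A4 NOR A3) OR NOT A1 OR NOT A4 OR NOT ((A4 AND A1) OR (A2 NAND A4))
De Morgan's: NOT(AND of terms) = OR of negations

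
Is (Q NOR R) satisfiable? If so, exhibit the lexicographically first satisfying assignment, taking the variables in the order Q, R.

Q=0, R=0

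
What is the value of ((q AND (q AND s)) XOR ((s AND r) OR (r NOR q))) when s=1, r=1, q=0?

Substituting: ((0 AND (0 AND 1)) XOR ((1 AND 1) OR (1 NOR 0)))
= 1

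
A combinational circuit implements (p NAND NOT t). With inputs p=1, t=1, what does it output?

Substituting: (1 NAND NOT 1)
= 1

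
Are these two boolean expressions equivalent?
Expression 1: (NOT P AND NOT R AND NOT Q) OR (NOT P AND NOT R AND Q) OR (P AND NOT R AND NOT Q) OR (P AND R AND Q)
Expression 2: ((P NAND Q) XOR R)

Yes, they are equivalent — the two output columns agree on all 8 assignments:
P | R | Q | Expression 1 | Expression 2
---------------------------------------
0 | 0 | 0 | 1 | 1
0 | 0 | 1 | 1 | 1
0 | 1 | 0 | 0 | 0
0 | 1 | 1 | 0 | 0
1 | 0 | 0 | 1 | 1
1 | 0 | 1 | 0 | 0
1 | 1 | 0 | 0 | 0
1 | 1 | 1 | 1 | 1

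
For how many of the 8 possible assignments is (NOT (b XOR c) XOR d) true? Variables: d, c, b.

Satisfying assignments: (0,0,0), (0,1,1), (1,0,1), (1,1,0)
Count: 4 out of 8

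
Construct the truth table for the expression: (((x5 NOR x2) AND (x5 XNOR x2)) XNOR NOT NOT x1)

x2 | x5 | x1 | Output
---------------------
0 | 0 | 0 | 0
0 | 0 | 1 | 1
0 | 1 | 0 | 1
0 | 1 | 1 | 0
1 | 0 | 0 | 1
1 | 0 | 1 | 0
1 | 1 | 0 | 1
1 | 1 | 1 | 0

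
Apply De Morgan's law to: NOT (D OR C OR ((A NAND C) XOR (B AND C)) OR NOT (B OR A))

NOT D AND NOT C AND NOT ((A NAND C) XOR (B AND C)) AND (B OR A)
De Morgan's: NOT(OR of terms) = AND of negations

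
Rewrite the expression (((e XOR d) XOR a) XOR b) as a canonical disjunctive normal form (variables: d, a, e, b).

(NOT d AND NOT a AND NOT e AND b) OR (NOT d AND NOT a AND e AND NOT b) OR (NOT d AND a AND NOT e AND NOT b) OR (NOT d AND a AND e AND b) OR (d AND NOT a AND NOT e AND NOT b) OR (d AND NOT a AND e AND b) OR (d AND a AND NOT e AND b) OR (d AND a AND e AND NOT b)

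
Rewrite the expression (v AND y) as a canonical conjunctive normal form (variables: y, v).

(y OR v) AND (y OR NOT v) AND (NOT y OR v)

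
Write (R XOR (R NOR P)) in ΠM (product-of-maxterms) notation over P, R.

ΠM(2) = (NOT P OR R)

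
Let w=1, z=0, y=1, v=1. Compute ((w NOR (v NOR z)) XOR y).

Substituting: ((1 NOR (1 NOR 0)) XOR 1)
= 1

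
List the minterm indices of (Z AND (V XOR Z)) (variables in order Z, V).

Σm(2) = (Z AND NOT V)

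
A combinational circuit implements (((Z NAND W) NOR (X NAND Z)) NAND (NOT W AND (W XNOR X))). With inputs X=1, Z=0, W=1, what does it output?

Substituting: (((0 NAND 1) NOR (1 NAND 0)) NAND (NOT 1 AND (1 XNOR 1)))
= 1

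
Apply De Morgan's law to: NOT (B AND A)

NOT B OR NOT A
De Morgan's: NOT(AND of terms) = OR of negations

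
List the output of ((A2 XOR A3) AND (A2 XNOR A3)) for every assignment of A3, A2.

A3 | A2 | Output
----------------
0 | 0 | 0
0 | 1 | 0
1 | 0 | 0
1 | 1 | 0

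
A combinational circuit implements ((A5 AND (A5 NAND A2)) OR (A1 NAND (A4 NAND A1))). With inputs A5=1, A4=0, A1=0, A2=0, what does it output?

Substituting: ((1 AND (1 NAND 0)) OR (0 NAND (0 NAND 0)))
= 1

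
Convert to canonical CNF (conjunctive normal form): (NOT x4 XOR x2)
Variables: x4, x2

(x4 OR NOT x2) AND (NOT x4 OR x2)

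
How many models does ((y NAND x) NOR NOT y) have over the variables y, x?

Satisfying assignments: (1,1)
Count: 1 out of 4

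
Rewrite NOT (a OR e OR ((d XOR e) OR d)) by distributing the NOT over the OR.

NOT a AND NOT e AND NOT ((d XOR e) OR d)
De Morgan's: NOT(OR of terms) = AND of negations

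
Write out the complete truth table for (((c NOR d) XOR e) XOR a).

d | c | e | a | Output
----------------------
0 | 0 | 0 | 0 | 1
0 | 0 | 0 | 1 | 0
0 | 0 | 1 | 0 | 0
0 | 0 | 1 | 1 | 1
0 | 1 | 0 | 0 | 0
0 | 1 | 0 | 1 | 1
0 | 1 | 1 | 0 | 1
0 | 1 | 1 | 1 | 0
1 | 0 | 0 | 0 | 0
1 | 0 | 0 | 1 | 1
1 | 0 | 1 | 0 | 1
1 | 0 | 1 | 1 | 0
1 | 1 | 0 | 0 | 0
1 | 1 | 0 | 1 | 1
1 | 1 | 1 | 0 | 1
1 | 1 | 1 | 1 | 0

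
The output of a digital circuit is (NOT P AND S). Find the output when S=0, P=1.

Substituting: (NOT 1 AND 0)
= 0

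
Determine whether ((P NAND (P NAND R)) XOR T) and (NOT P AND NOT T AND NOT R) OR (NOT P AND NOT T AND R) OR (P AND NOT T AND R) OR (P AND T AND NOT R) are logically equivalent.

Yes, they are equivalent — the two output columns agree on all 8 assignments:
P | T | R | Expression 1 | Expression 2
---------------------------------------
0 | 0 | 0 | 1 | 1
0 | 0 | 1 | 1 | 1
0 | 1 | 0 | 0 | 0
0 | 1 | 1 | 0 | 0
1 | 0 | 0 | 0 | 0
1 | 0 | 1 | 1 | 1
1 | 1 | 0 | 1 | 1
1 | 1 | 1 | 0 | 0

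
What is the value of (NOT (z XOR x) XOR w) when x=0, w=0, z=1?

Substituting: (NOT (1 XOR 0) XOR 0)
= 0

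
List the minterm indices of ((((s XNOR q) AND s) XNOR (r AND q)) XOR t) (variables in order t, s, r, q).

Σm(0, 1, 2, 4, 6, 7, 11, 13) = (NOT t AND NOT s AND NOT r AND NOT q) OR (NOT t AND NOT s AND NOT r AND q) OR (NOT t AND NOT s AND r AND NOT q) OR (NOT t AND s AND NOT r AND NOT q) OR (NOT t AND s AND r AND NOT q) OR (NOT t AND s AND r AND q) OR (t AND NOT s AND r AND q) OR (t AND s AND NOT r AND q)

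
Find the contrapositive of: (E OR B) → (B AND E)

Contrapositive: NOT (B AND E) → NOT (E OR B)
Note: A statement and its contrapositive are logically equivalent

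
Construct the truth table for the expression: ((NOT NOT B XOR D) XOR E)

D | E | B | Output
------------------
0 | 0 | 0 | 0
0 | 0 | 1 | 1
0 | 1 | 0 | 1
0 | 1 | 1 | 0
1 | 0 | 0 | 1
1 | 0 | 1 | 0
1 | 1 | 0 | 0
1 | 1 | 1 | 1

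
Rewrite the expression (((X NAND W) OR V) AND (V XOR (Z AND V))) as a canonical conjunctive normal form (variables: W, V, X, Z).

(W OR V OR X OR Z) AND (W OR V OR X OR NOT Z) AND (W OR V OR NOT X OR Z) AND (W OR V OR NOT X OR NOT Z) AND (W OR NOT V OR X OR NOT Z) AND (W OR NOT V OR NOT X OR NOT Z) AND (NOT W OR V OR X OR Z) AND (NOT W OR V OR X OR NOT Z) AND (NOT W OR V OR NOT X OR Z) AND (NOT W OR V OR NOT X OR NOT Z) AND (NOT W OR NOT V OR X OR NOT Z) AND (NOT W OR NOT V OR NOT X OR NOT Z)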